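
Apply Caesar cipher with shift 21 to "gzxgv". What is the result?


Caesar cipher: shift "gzxgv" by 21
  'g' (pos 6) + 21 = pos 1 = 'b'
  'z' (pos 25) + 21 = pos 20 = 'u'
  'x' (pos 23) + 21 = pos 18 = 's'
  'g' (pos 6) + 21 = pos 1 = 'b'
  'v' (pos 21) + 21 = pos 16 = 'q'
Result: busbq

busbq


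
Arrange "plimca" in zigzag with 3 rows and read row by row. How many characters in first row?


Zigzag "plimca" into 3 rows:
Placing characters:
  'p' => row 0
  'l' => row 1
  'i' => row 2
  'm' => row 1
  'c' => row 0
  'a' => row 1
Rows:
  Row 0: "pc"
  Row 1: "lma"
  Row 2: "i"
First row length: 2

2


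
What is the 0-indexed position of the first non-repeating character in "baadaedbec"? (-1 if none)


Input: baadaedbec
Character frequencies:
  'a': 3
  'b': 2
  'c': 1
  'd': 2
  'e': 2
Scanning left to right for freq == 1:
  Position 0 ('b'): freq=2, skip
  Position 1 ('a'): freq=3, skip
  Position 2 ('a'): freq=3, skip
  Position 3 ('d'): freq=2, skip
  Position 4 ('a'): freq=3, skip
  Position 5 ('e'): freq=2, skip
  Position 6 ('d'): freq=2, skip
  Position 7 ('b'): freq=2, skip
  Position 8 ('e'): freq=2, skip
  Position 9 ('c'): unique! => answer = 9

9


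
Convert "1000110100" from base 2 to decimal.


Input: "1000110100" in base 2
Positional expansion:
  Digit '1' (value 1) x 2^9 = 512
  Digit '0' (value 0) x 2^8 = 0
  Digit '0' (value 0) x 2^7 = 0
  Digit '0' (value 0) x 2^6 = 0
  Digit '1' (value 1) x 2^5 = 32
  Digit '1' (value 1) x 2^4 = 16
  Digit '0' (value 0) x 2^3 = 0
  Digit '1' (value 1) x 2^2 = 4
  Digit '0' (value 0) x 2^1 = 0
  Digit '0' (value 0) x 2^0 = 0
Sum = 564

564


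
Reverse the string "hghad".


Input: hghad
Reading characters right to left:
  Position 4: 'd'
  Position 3: 'a'
  Position 2: 'h'
  Position 1: 'g'
  Position 0: 'h'
Reversed: dahgh

dahgh


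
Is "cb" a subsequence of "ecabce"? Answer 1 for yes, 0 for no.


Check if "cb" is a subsequence of "ecabce"
Greedy scan:
  Position 0 ('e'): no match needed
  Position 1 ('c'): matches sub[0] = 'c'
  Position 2 ('a'): no match needed
  Position 3 ('b'): matches sub[1] = 'b'
  Position 4 ('c'): no match needed
  Position 5 ('e'): no match needed
All 2 characters matched => is a subsequence

1


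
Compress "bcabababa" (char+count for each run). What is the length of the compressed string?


Input: bcabababa
Runs:
  'b' x 1 => "b1"
  'c' x 1 => "c1"
  'a' x 1 => "a1"
  'b' x 1 => "b1"
  'a' x 1 => "a1"
  'b' x 1 => "b1"
  'a' x 1 => "a1"
  'b' x 1 => "b1"
  'a' x 1 => "a1"
Compressed: "b1c1a1b1a1b1a1b1a1"
Compressed length: 18

18


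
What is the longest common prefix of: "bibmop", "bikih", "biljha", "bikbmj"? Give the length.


Words: bibmop, bikih, biljha, bikbmj
  Position 0: all 'b' => match
  Position 1: all 'i' => match
  Position 2: ('b', 'k', 'l', 'k') => mismatch, stop
LCP = "bi" (length 2)

2


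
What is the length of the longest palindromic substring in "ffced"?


Input: "ffced"
Checking substrings for palindromes:
  [0:2] "ff" (len 2) => palindrome
Longest palindromic substring: "ff" with length 2

2


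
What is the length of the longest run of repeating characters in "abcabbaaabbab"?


Input: "abcabbaaabbab"
Scanning for longest run:
  Position 1 ('b'): new char, reset run to 1
  Position 2 ('c'): new char, reset run to 1
  Position 3 ('a'): new char, reset run to 1
  Position 4 ('b'): new char, reset run to 1
  Position 5 ('b'): continues run of 'b', length=2
  Position 6 ('a'): new char, reset run to 1
  Position 7 ('a'): continues run of 'a', length=2
  Position 8 ('a'): continues run of 'a', length=3
  Position 9 ('b'): new char, reset run to 1
  Position 10 ('b'): continues run of 'b', length=2
  Position 11 ('a'): new char, reset run to 1
  Position 12 ('b'): new char, reset run to 1
Longest run: 'a' with length 3

3


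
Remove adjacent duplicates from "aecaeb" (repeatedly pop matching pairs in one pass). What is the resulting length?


Input: aecaeb
Stack-based adjacent duplicate removal:
  Read 'a': push. Stack: a
  Read 'e': push. Stack: ae
  Read 'c': push. Stack: aec
  Read 'a': push. Stack: aeca
  Read 'e': push. Stack: aecae
  Read 'b': push. Stack: aecaeb
Final stack: "aecaeb" (length 6)

6


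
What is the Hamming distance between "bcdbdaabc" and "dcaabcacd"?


Comparing "bcdbdaabc" and "dcaabcacd" position by position:
  Position 0: 'b' vs 'd' => differ
  Position 1: 'c' vs 'c' => same
  Position 2: 'd' vs 'a' => differ
  Position 3: 'b' vs 'a' => differ
  Position 4: 'd' vs 'b' => differ
  Position 5: 'a' vs 'c' => differ
  Position 6: 'a' vs 'a' => same
  Position 7: 'b' vs 'c' => differ
  Position 8: 'c' vs 'd' => differ
Total differences (Hamming distance): 7

7


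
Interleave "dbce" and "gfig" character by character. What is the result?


Interleaving "dbce" and "gfig":
  Position 0: 'd' from first, 'g' from second => "dg"
  Position 1: 'b' from first, 'f' from second => "bf"
  Position 2: 'c' from first, 'i' from second => "ci"
  Position 3: 'e' from first, 'g' from second => "eg"
Result: dgbfcieg

dgbfcieg


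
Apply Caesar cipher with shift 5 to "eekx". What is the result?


Caesar cipher: shift "eekx" by 5
  'e' (pos 4) + 5 = pos 9 = 'j'
  'e' (pos 4) + 5 = pos 9 = 'j'
  'k' (pos 10) + 5 = pos 15 = 'p'
  'x' (pos 23) + 5 = pos 2 = 'c'
Result: jjpc

jjpc


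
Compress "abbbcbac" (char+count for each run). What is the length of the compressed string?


Input: abbbcbac
Runs:
  'a' x 1 => "a1"
  'b' x 3 => "b3"
  'c' x 1 => "c1"
  'b' x 1 => "b1"
  'a' x 1 => "a1"
  'c' x 1 => "c1"
Compressed: "a1b3c1b1a1c1"
Compressed length: 12

12


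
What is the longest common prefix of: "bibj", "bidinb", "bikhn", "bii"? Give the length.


Words: bibj, bidinb, bikhn, bii
  Position 0: all 'b' => match
  Position 1: all 'i' => match
  Position 2: ('b', 'd', 'k', 'i') => mismatch, stop
LCP = "bi" (length 2)

2


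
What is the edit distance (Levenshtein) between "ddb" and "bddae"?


Computing edit distance: "ddb" -> "bddae"
DP table:
           b    d    d    a    e
      0    1    2    3    4    5
  d   1    1    1    2    3    4
  d   2    2    1    1    2    3
  b   3    2    2    2    2    3
Edit distance = dp[3][5] = 3

3


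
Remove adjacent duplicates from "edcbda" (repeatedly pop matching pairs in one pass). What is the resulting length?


Input: edcbda
Stack-based adjacent duplicate removal:
  Read 'e': push. Stack: e
  Read 'd': push. Stack: ed
  Read 'c': push. Stack: edc
  Read 'b': push. Stack: edcb
  Read 'd': push. Stack: edcbd
  Read 'a': push. Stack: edcbda
Final stack: "edcbda" (length 6)

6


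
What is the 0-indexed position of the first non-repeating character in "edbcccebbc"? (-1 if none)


Input: edbcccebbc
Character frequencies:
  'b': 3
  'c': 4
  'd': 1
  'e': 2
Scanning left to right for freq == 1:
  Position 0 ('e'): freq=2, skip
  Position 1 ('d'): unique! => answer = 1

1


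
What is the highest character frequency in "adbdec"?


Input: adbdec
Character counts:
  'a': 1
  'b': 1
  'c': 1
  'd': 2
  'e': 1
Maximum frequency: 2

2


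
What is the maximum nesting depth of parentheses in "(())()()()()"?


Input: "(())()()()()"
Tracking depth:
  Position 0 '(': depth becomes 1
  Position 1 '(': depth becomes 2
  Position 2 ')': depth becomes 1
  Position 3 ')': depth becomes 0
  Position 4 '(': depth becomes 1
  Position 5 ')': depth becomes 0
  Position 6 '(': depth becomes 1
  Position 7 ')': depth becomes 0
  Position 8 '(': depth becomes 1
  Position 9 ')': depth becomes 0
  Position 10 '(': depth becomes 1
  Position 11 ')': depth becomes 0
Maximum depth reached: 2

2


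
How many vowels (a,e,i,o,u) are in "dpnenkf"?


Input: dpnenkf
Checking each character:
  'd' at position 0: consonant
  'p' at position 1: consonant
  'n' at position 2: consonant
  'e' at position 3: vowel (running total: 1)
  'n' at position 4: consonant
  'k' at position 5: consonant
  'f' at position 6: consonant
Total vowels: 1

1


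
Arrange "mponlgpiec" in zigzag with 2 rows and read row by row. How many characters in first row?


Zigzag "mponlgpiec" into 2 rows:
Placing characters:
  'm' => row 0
  'p' => row 1
  'o' => row 0
  'n' => row 1
  'l' => row 0
  'g' => row 1
  'p' => row 0
  'i' => row 1
  'e' => row 0
  'c' => row 1
Rows:
  Row 0: "molpe"
  Row 1: "pngic"
First row length: 5

5


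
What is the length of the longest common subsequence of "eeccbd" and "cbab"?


LCS of "eeccbd" and "cbab"
DP table:
           c    b    a    b
      0    0    0    0    0
  e   0    0    0    0    0
  e   0    0    0    0    0
  c   0    1    1    1    1
  c   0    1    1    1    1
  b   0    1    2    2    2
  d   0    1    2    2    2
LCS length = dp[6][4] = 2

2


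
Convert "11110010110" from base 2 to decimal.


Input: "11110010110" in base 2
Positional expansion:
  Digit '1' (value 1) x 2^10 = 1024
  Digit '1' (value 1) x 2^9 = 512
  Digit '1' (value 1) x 2^8 = 256
  Digit '1' (value 1) x 2^7 = 128
  Digit '0' (value 0) x 2^6 = 0
  Digit '0' (value 0) x 2^5 = 0
  Digit '1' (value 1) x 2^4 = 16
  Digit '0' (value 0) x 2^3 = 0
  Digit '1' (value 1) x 2^2 = 4
  Digit '1' (value 1) x 2^1 = 2
  Digit '0' (value 0) x 2^0 = 0
Sum = 1942

1942


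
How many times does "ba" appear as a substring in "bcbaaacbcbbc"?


Searching for "ba" in "bcbaaacbcbbc"
Scanning each position:
  Position 0: "bc" => no
  Position 1: "cb" => no
  Position 2: "ba" => MATCH
  Position 3: "aa" => no
  Position 4: "aa" => no
  Position 5: "ac" => no
  Position 6: "cb" => no
  Position 7: "bc" => no
  Position 8: "cb" => no
  Position 9: "bb" => no
  Position 10: "bc" => no
Total occurrences: 1

1


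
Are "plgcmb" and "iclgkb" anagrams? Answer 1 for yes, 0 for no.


Strings: "plgcmb", "iclgkb"
Sorted first:  bcglmp
Sorted second: bcgikl
Differ at position 3: 'l' vs 'i' => not anagrams

0


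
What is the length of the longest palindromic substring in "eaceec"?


Input: "eaceec"
Checking substrings for palindromes:
  [2:6] "ceec" (len 4) => palindrome
  [3:5] "ee" (len 2) => palindrome
Longest palindromic substring: "ceec" with length 4

4


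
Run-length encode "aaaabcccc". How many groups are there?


Input: aaaabcccc
Scanning for consecutive runs:
  Group 1: 'a' x 4 (positions 0-3)
  Group 2: 'b' x 1 (positions 4-4)
  Group 3: 'c' x 4 (positions 5-8)
Total groups: 3

3


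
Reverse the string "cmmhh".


Input: cmmhh
Reading characters right to left:
  Position 4: 'h'
  Position 3: 'h'
  Position 2: 'm'
  Position 1: 'm'
  Position 0: 'c'
Reversed: hhmmc

hhmmc


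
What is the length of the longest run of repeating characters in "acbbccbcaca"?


Input: "acbbccbcaca"
Scanning for longest run:
  Position 1 ('c'): new char, reset run to 1
  Position 2 ('b'): new char, reset run to 1
  Position 3 ('b'): continues run of 'b', length=2
  Position 4 ('c'): new char, reset run to 1
  Position 5 ('c'): continues run of 'c', length=2
  Position 6 ('b'): new char, reset run to 1
  Position 7 ('c'): new char, reset run to 1
  Position 8 ('a'): new char, reset run to 1
  Position 9 ('c'): new char, reset run to 1
  Position 10 ('a'): new char, reset run to 1
Longest run: 'b' with length 2

2


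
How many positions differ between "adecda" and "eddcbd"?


Comparing "adecda" and "eddcbd" position by position:
  Position 0: 'a' vs 'e' => DIFFER
  Position 1: 'd' vs 'd' => same
  Position 2: 'e' vs 'd' => DIFFER
  Position 3: 'c' vs 'c' => same
  Position 4: 'd' vs 'b' => DIFFER
  Position 5: 'a' vs 'd' => DIFFER
Positions that differ: 4

4


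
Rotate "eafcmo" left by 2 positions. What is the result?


Input: "eafcmo", rotate left by 2
First 2 characters: "ea"
Remaining characters: "fcmo"
Concatenate remaining + first: "fcmo" + "ea" = "fcmoea"

fcmoea


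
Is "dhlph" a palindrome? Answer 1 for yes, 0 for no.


Input: dhlph
Reversed: hplhd
  Compare pos 0 ('d') with pos 4 ('h'): MISMATCH
  Compare pos 1 ('h') with pos 3 ('p'): MISMATCH
Result: not a palindrome

0


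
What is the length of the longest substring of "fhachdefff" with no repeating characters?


Input: "fhachdefff"
Sliding window (track last position of each char):
  Position 0 ('f'): window [0,0] length 1 -- new best
  Position 1 ('h'): window [0,1] length 2 -- new best
  Position 2 ('a'): window [0,2] length 3 -- new best
  Position 3 ('c'): window [0,3] length 4 -- new best
  Position 4 ('h'): repeat (last at 1), move window start to 2
  Position 4 ('h'): window [2,4] length 3
  Position 5 ('d'): window [2,5] length 4
  Position 6 ('e'): window [2,6] length 5 -- new best
  Position 7 ('f'): window [2,7] length 6 -- new best
  Position 8 ('f'): repeat (last at 7), move window start to 8
  Position 8 ('f'): window [8,8] length 1
  Position 9 ('f'): repeat (last at 8), move window start to 9
  Position 9 ('f'): window [9,9] length 1
Longest substring with no repeats: "achdef" with length 6

6


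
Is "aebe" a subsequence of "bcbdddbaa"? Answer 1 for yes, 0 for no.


Check if "aebe" is a subsequence of "bcbdddbaa"
Greedy scan:
  Position 0 ('b'): no match needed
  Position 1 ('c'): no match needed
  Position 2 ('b'): no match needed
  Position 3 ('d'): no match needed
  Position 4 ('d'): no match needed
  Position 5 ('d'): no match needed
  Position 6 ('b'): no match needed
  Position 7 ('a'): matches sub[0] = 'a'
  Position 8 ('a'): no match needed
Only matched 1/4 characters => not a subsequence

0


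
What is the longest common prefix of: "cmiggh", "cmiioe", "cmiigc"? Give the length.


Words: cmiggh, cmiioe, cmiigc
  Position 0: all 'c' => match
  Position 1: all 'm' => match
  Position 2: all 'i' => match
  Position 3: ('g', 'i', 'i') => mismatch, stop
LCP = "cmi" (length 3)

3


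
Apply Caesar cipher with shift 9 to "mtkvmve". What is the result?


Caesar cipher: shift "mtkvmve" by 9
  'm' (pos 12) + 9 = pos 21 = 'v'
  't' (pos 19) + 9 = pos 2 = 'c'
  'k' (pos 10) + 9 = pos 19 = 't'
  'v' (pos 21) + 9 = pos 4 = 'e'
  'm' (pos 12) + 9 = pos 21 = 'v'
  'v' (pos 21) + 9 = pos 4 = 'e'
  'e' (pos 4) + 9 = pos 13 = 'n'
Result: vcteven

vcteven


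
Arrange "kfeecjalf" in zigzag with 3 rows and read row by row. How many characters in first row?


Zigzag "kfeecjalf" into 3 rows:
Placing characters:
  'k' => row 0
  'f' => row 1
  'e' => row 2
  'e' => row 1
  'c' => row 0
  'j' => row 1
  'a' => row 2
  'l' => row 1
  'f' => row 0
Rows:
  Row 0: "kcf"
  Row 1: "fejl"
  Row 2: "ea"
First row length: 3

3


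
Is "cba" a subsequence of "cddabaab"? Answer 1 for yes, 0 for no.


Check if "cba" is a subsequence of "cddabaab"
Greedy scan:
  Position 0 ('c'): matches sub[0] = 'c'
  Position 1 ('d'): no match needed
  Position 2 ('d'): no match needed
  Position 3 ('a'): no match needed
  Position 4 ('b'): matches sub[1] = 'b'
  Position 5 ('a'): matches sub[2] = 'a'
  Position 6 ('a'): no match needed
  Position 7 ('b'): no match needed
All 3 characters matched => is a subsequence

1


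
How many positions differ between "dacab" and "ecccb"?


Comparing "dacab" and "ecccb" position by position:
  Position 0: 'd' vs 'e' => DIFFER
  Position 1: 'a' vs 'c' => DIFFER
  Position 2: 'c' vs 'c' => same
  Position 3: 'a' vs 'c' => DIFFER
  Position 4: 'b' vs 'b' => same
Positions that differ: 3

3


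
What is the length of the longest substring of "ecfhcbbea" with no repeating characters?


Input: "ecfhcbbea"
Sliding window (track last position of each char):
  Position 0 ('e'): window [0,0] length 1 -- new best
  Position 1 ('c'): window [0,1] length 2 -- new best
  Position 2 ('f'): window [0,2] length 3 -- new best
  Position 3 ('h'): window [0,3] length 4 -- new best
  Position 4 ('c'): repeat (last at 1), move window start to 2
  Position 4 ('c'): window [2,4] length 3
  Position 5 ('b'): window [2,5] length 4
  Position 6 ('b'): repeat (last at 5), move window start to 6
  Position 6 ('b'): window [6,6] length 1
  Position 7 ('e'): window [6,7] length 2
  Position 8 ('a'): window [6,8] length 3
Longest substring with no repeats: "ecfh" with length 4

4


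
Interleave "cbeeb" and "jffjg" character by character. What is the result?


Interleaving "cbeeb" and "jffjg":
  Position 0: 'c' from first, 'j' from second => "cj"
  Position 1: 'b' from first, 'f' from second => "bf"
  Position 2: 'e' from first, 'f' from second => "ef"
  Position 3: 'e' from first, 'j' from second => "ej"
  Position 4: 'b' from first, 'g' from second => "bg"
Result: cjbfefejbg

cjbfefejbg


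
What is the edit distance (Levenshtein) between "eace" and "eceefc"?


Computing edit distance: "eace" -> "eceefc"
DP table:
           e    c    e    e    f    c
      0    1    2    3    4    5    6
  e   1    0    1    2    3    4    5
  a   2    1    1    2    3    4    5
  c   3    2    1    2    3    4    4
  e   4    3    2    1    2    3    4
Edit distance = dp[4][6] = 4

4


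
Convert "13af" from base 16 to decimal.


Input: "13af" in base 16
Positional expansion:
  Digit '1' (value 1) x 16^3 = 4096
  Digit '3' (value 3) x 16^2 = 768
  Digit 'a' (value 10) x 16^1 = 160
  Digit 'f' (value 15) x 16^0 = 15
Sum = 5039

5039


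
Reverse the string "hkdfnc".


Input: hkdfnc
Reading characters right to left:
  Position 5: 'c'
  Position 4: 'n'
  Position 3: 'f'
  Position 2: 'd'
  Position 1: 'k'
  Position 0: 'h'
Reversed: cnfdkh

cnfdkh


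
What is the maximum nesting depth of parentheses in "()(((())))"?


Input: "()(((())))"
Tracking depth:
  Position 0 '(': depth becomes 1
  Position 1 ')': depth becomes 0
  Position 2 '(': depth becomes 1
  Position 3 '(': depth becomes 2
  Position 4 '(': depth becomes 3
  Position 5 '(': depth becomes 4
  Position 6 ')': depth becomes 3
  Position 7 ')': depth becomes 2
  Position 8 ')': depth becomes 1
  Position 9 ')': depth becomes 0
Maximum depth reached: 4

4


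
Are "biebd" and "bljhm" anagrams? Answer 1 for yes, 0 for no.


Strings: "biebd", "bljhm"
Sorted first:  bbdei
Sorted second: bhjlm
Differ at position 1: 'b' vs 'h' => not anagrams

0


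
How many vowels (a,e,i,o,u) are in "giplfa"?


Input: giplfa
Checking each character:
  'g' at position 0: consonant
  'i' at position 1: vowel (running total: 1)
  'p' at position 2: consonant
  'l' at position 3: consonant
  'f' at position 4: consonant
  'a' at position 5: vowel (running total: 2)
Total vowels: 2

2


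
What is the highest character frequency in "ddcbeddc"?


Input: ddcbeddc
Character counts:
  'b': 1
  'c': 2
  'd': 4
  'e': 1
Maximum frequency: 4

4


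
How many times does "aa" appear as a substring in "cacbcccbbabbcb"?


Searching for "aa" in "cacbcccbbabbcb"
Scanning each position:
  Position 0: "ca" => no
  Position 1: "ac" => no
  Position 2: "cb" => no
  Position 3: "bc" => no
  Position 4: "cc" => no
  Position 5: "cc" => no
  Position 6: "cb" => no
  Position 7: "bb" => no
  Position 8: "ba" => no
  Position 9: "ab" => no
  Position 10: "bb" => no
  Position 11: "bc" => no
  Position 12: "cb" => no
Total occurrences: 0

0


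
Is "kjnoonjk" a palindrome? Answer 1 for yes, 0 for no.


Input: kjnoonjk
Reversed: kjnoonjk
  Compare pos 0 ('k') with pos 7 ('k'): match
  Compare pos 1 ('j') with pos 6 ('j'): match
  Compare pos 2 ('n') with pos 5 ('n'): match
  Compare pos 3 ('o') with pos 4 ('o'): match
Result: palindrome

1


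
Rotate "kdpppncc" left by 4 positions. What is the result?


Input: "kdpppncc", rotate left by 4
First 4 characters: "kdpp"
Remaining characters: "pncc"
Concatenate remaining + first: "pncc" + "kdpp" = "pncckdpp"

pncckdpp


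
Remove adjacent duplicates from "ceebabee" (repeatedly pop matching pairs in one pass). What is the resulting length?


Input: ceebabee
Stack-based adjacent duplicate removal:
  Read 'c': push. Stack: c
  Read 'e': push. Stack: ce
  Read 'e': matches stack top 'e' => pop. Stack: c
  Read 'b': push. Stack: cb
  Read 'a': push. Stack: cba
  Read 'b': push. Stack: cbab
  Read 'e': push. Stack: cbabe
  Read 'e': matches stack top 'e' => pop. Stack: cbab
Final stack: "cbab" (length 4)

4


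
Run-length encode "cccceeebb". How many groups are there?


Input: cccceeebb
Scanning for consecutive runs:
  Group 1: 'c' x 4 (positions 0-3)
  Group 2: 'e' x 3 (positions 4-6)
  Group 3: 'b' x 2 (positions 7-8)
Total groups: 3

3


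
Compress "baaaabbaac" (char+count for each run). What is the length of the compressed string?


Input: baaaabbaac
Runs:
  'b' x 1 => "b1"
  'a' x 4 => "a4"
  'b' x 2 => "b2"
  'a' x 2 => "a2"
  'c' x 1 => "c1"
Compressed: "b1a4b2a2c1"
Compressed length: 10

10


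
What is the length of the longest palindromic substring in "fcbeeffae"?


Input: "fcbeeffae"
Checking substrings for palindromes:
  [3:5] "ee" (len 2) => palindrome
  [5:7] "ff" (len 2) => palindrome
Longest palindromic substring: "ee" with length 2

2


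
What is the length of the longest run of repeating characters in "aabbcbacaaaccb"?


Input: "aabbcbacaaaccb"
Scanning for longest run:
  Position 1 ('a'): continues run of 'a', length=2
  Position 2 ('b'): new char, reset run to 1
  Position 3 ('b'): continues run of 'b', length=2
  Position 4 ('c'): new char, reset run to 1
  Position 5 ('b'): new char, reset run to 1
  Position 6 ('a'): new char, reset run to 1
  Position 7 ('c'): new char, reset run to 1
  Position 8 ('a'): new char, reset run to 1
  Position 9 ('a'): continues run of 'a', length=2
  Position 10 ('a'): continues run of 'a', length=3
  Position 11 ('c'): new char, reset run to 1
  Position 12 ('c'): continues run of 'c', length=2
  Position 13 ('b'): new char, reset run to 1
Longest run: 'a' with length 3

3


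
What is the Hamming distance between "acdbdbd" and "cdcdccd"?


Comparing "acdbdbd" and "cdcdccd" position by position:
  Position 0: 'a' vs 'c' => differ
  Position 1: 'c' vs 'd' => differ
  Position 2: 'd' vs 'c' => differ
  Position 3: 'b' vs 'd' => differ
  Position 4: 'd' vs 'c' => differ
  Position 5: 'b' vs 'c' => differ
  Position 6: 'd' vs 'd' => same
Total differences (Hamming distance): 6

6


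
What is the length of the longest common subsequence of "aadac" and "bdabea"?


LCS of "aadac" and "bdabea"
DP table:
           b    d    a    b    e    a
      0    0    0    0    0    0    0
  a   0    0    0    1    1    1    1
  a   0    0    0    1    1    1    2
  d   0    0    1    1    1    1    2
  a   0    0    1    2    2    2    2
  c   0    0    1    2    2    2    2
LCS length = dp[5][6] = 2

2


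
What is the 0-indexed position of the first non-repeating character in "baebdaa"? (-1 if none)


Input: baebdaa
Character frequencies:
  'a': 3
  'b': 2
  'd': 1
  'e': 1
Scanning left to right for freq == 1:
  Position 0 ('b'): freq=2, skip
  Position 1 ('a'): freq=3, skip
  Position 2 ('e'): unique! => answer = 2

2


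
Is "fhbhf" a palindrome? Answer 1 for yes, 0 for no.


Input: fhbhf
Reversed: fhbhf
  Compare pos 0 ('f') with pos 4 ('f'): match
  Compare pos 1 ('h') with pos 3 ('h'): match
Result: palindrome

1


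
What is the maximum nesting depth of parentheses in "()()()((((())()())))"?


Input: "()()()((((())()())))"
Tracking depth:
  Position 0 '(': depth becomes 1
  Position 1 ')': depth becomes 0
  Position 2 '(': depth becomes 1
  Position 3 ')': depth becomes 0
  Position 4 '(': depth becomes 1
  Position 5 ')': depth becomes 0
  Position 6 '(': depth becomes 1
  Position 7 '(': depth becomes 2
  Position 8 '(': depth becomes 3
  Position 9 '(': depth becomes 4
  Position 10 '(': depth becomes 5
  Position 11 ')': depth becomes 4
  Position 12 ')': depth becomes 3
  Position 13 '(': depth becomes 4
  Position 14 ')': depth becomes 3
  Position 15 '(': depth becomes 4
  Position 16 ')': depth becomes 3
  Position 17 ')': depth becomes 2
  Position 18 ')': depth becomes 1
  Position 19 ')': depth becomes 0
Maximum depth reached: 5

5


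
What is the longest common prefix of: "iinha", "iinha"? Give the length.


Words: iinha, iinha
  Position 0: all 'i' => match
  Position 1: all 'i' => match
  Position 2: all 'n' => match
  Position 3: all 'h' => match
  Position 4: all 'a' => match
LCP = "iinha" (length 5)

5


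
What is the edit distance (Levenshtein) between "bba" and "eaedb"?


Computing edit distance: "bba" -> "eaedb"
DP table:
           e    a    e    d    b
      0    1    2    3    4    5
  b   1    1    2    3    4    4
  b   2    2    2    3    4    4
  a   3    3    2    3    4    5
Edit distance = dp[3][5] = 5

5


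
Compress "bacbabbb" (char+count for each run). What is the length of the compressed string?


Input: bacbabbb
Runs:
  'b' x 1 => "b1"
  'a' x 1 => "a1"
  'c' x 1 => "c1"
  'b' x 1 => "b1"
  'a' x 1 => "a1"
  'b' x 3 => "b3"
Compressed: "b1a1c1b1a1b3"
Compressed length: 12

12


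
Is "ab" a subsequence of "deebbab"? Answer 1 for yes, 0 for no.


Check if "ab" is a subsequence of "deebbab"
Greedy scan:
  Position 0 ('d'): no match needed
  Position 1 ('e'): no match needed
  Position 2 ('e'): no match needed
  Position 3 ('b'): no match needed
  Position 4 ('b'): no match needed
  Position 5 ('a'): matches sub[0] = 'a'
  Position 6 ('b'): matches sub[1] = 'b'
All 2 characters matched => is a subsequence

1


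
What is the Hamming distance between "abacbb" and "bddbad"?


Comparing "abacbb" and "bddbad" position by position:
  Position 0: 'a' vs 'b' => differ
  Position 1: 'b' vs 'd' => differ
  Position 2: 'a' vs 'd' => differ
  Position 3: 'c' vs 'b' => differ
  Position 4: 'b' vs 'a' => differ
  Position 5: 'b' vs 'd' => differ
Total differences (Hamming distance): 6

6


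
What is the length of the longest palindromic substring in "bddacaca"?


Input: "bddacaca"
Checking substrings for palindromes:
  [3:8] "acaca" (len 5) => palindrome
  [3:6] "aca" (len 3) => palindrome
  [4:7] "cac" (len 3) => palindrome
  [5:8] "aca" (len 3) => palindrome
  [1:3] "dd" (len 2) => palindrome
Longest palindromic substring: "acaca" with length 5

5


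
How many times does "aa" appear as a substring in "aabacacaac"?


Searching for "aa" in "aabacacaac"
Scanning each position:
  Position 0: "aa" => MATCH
  Position 1: "ab" => no
  Position 2: "ba" => no
  Position 3: "ac" => no
  Position 4: "ca" => no
  Position 5: "ac" => no
  Position 6: "ca" => no
  Position 7: "aa" => MATCH
  Position 8: "ac" => no
Total occurrences: 2

2


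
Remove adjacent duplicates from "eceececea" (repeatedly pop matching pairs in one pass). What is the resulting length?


Input: eceececea
Stack-based adjacent duplicate removal:
  Read 'e': push. Stack: e
  Read 'c': push. Stack: ec
  Read 'e': push. Stack: ece
  Read 'e': matches stack top 'e' => pop. Stack: ec
  Read 'c': matches stack top 'c' => pop. Stack: e
  Read 'e': matches stack top 'e' => pop. Stack: (empty)
  Read 'c': push. Stack: c
  Read 'e': push. Stack: ce
  Read 'a': push. Stack: cea
Final stack: "cea" (length 3)

3


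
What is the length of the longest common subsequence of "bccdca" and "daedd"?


LCS of "bccdca" and "daedd"
DP table:
           d    a    e    d    d
      0    0    0    0    0    0
  b   0    0    0    0    0    0
  c   0    0    0    0    0    0
  c   0    0    0    0    0    0
  d   0    1    1    1    1    1
  c   0    1    1    1    1    1
  a   0    1    2    2    2    2
LCS length = dp[6][5] = 2

2


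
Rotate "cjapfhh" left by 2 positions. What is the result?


Input: "cjapfhh", rotate left by 2
First 2 characters: "cj"
Remaining characters: "apfhh"
Concatenate remaining + first: "apfhh" + "cj" = "apfhhcj"

apfhhcj


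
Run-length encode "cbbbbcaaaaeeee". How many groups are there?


Input: cbbbbcaaaaeeee
Scanning for consecutive runs:
  Group 1: 'c' x 1 (positions 0-0)
  Group 2: 'b' x 4 (positions 1-4)
  Group 3: 'c' x 1 (positions 5-5)
  Group 4: 'a' x 4 (positions 6-9)
  Group 5: 'e' x 4 (positions 10-13)
Total groups: 5

5


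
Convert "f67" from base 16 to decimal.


Input: "f67" in base 16
Positional expansion:
  Digit 'f' (value 15) x 16^2 = 3840
  Digit '6' (value 6) x 16^1 = 96
  Digit '7' (value 7) x 16^0 = 7
Sum = 3943

3943


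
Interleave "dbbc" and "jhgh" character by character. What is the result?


Interleaving "dbbc" and "jhgh":
  Position 0: 'd' from first, 'j' from second => "dj"
  Position 1: 'b' from first, 'h' from second => "bh"
  Position 2: 'b' from first, 'g' from second => "bg"
  Position 3: 'c' from first, 'h' from second => "ch"
Result: djbhbgch

djbhbgch


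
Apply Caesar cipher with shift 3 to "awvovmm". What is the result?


Caesar cipher: shift "awvovmm" by 3
  'a' (pos 0) + 3 = pos 3 = 'd'
  'w' (pos 22) + 3 = pos 25 = 'z'
  'v' (pos 21) + 3 = pos 24 = 'y'
  'o' (pos 14) + 3 = pos 17 = 'r'
  'v' (pos 21) + 3 = pos 24 = 'y'
  'm' (pos 12) + 3 = pos 15 = 'p'
  'm' (pos 12) + 3 = pos 15 = 'p'
Result: dzyrypp

dzyrypp


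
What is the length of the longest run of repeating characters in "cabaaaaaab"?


Input: "cabaaaaaab"
Scanning for longest run:
  Position 1 ('a'): new char, reset run to 1
  Position 2 ('b'): new char, reset run to 1
  Position 3 ('a'): new char, reset run to 1
  Position 4 ('a'): continues run of 'a', length=2
  Position 5 ('a'): continues run of 'a', length=3
  Position 6 ('a'): continues run of 'a', length=4
  Position 7 ('a'): continues run of 'a', length=5
  Position 8 ('a'): continues run of 'a', length=6
  Position 9 ('b'): new char, reset run to 1
Longest run: 'a' with length 6

6


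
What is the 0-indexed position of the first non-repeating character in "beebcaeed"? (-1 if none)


Input: beebcaeed
Character frequencies:
  'a': 1
  'b': 2
  'c': 1
  'd': 1
  'e': 4
Scanning left to right for freq == 1:
  Position 0 ('b'): freq=2, skip
  Position 1 ('e'): freq=4, skip
  Position 2 ('e'): freq=4, skip
  Position 3 ('b'): freq=2, skip
  Position 4 ('c'): unique! => answer = 4

4


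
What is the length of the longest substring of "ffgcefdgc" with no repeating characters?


Input: "ffgcefdgc"
Sliding window (track last position of each char):
  Position 0 ('f'): window [0,0] length 1 -- new best
  Position 1 ('f'): repeat (last at 0), move window start to 1
  Position 1 ('f'): window [1,1] length 1
  Position 2 ('g'): window [1,2] length 2 -- new best
  Position 3 ('c'): window [1,3] length 3 -- new best
  Position 4 ('e'): window [1,4] length 4 -- new best
  Position 5 ('f'): repeat (last at 1), move window start to 2
  Position 5 ('f'): window [2,5] length 4
  Position 6 ('d'): window [2,6] length 5 -- new best
  Position 7 ('g'): repeat (last at 2), move window start to 3
  Position 7 ('g'): window [3,7] length 5
  Position 8 ('c'): repeat (last at 3), move window start to 4
  Position 8 ('c'): window [4,8] length 5
Longest substring with no repeats: "gcefd" with length 5

5


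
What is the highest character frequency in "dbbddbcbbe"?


Input: dbbddbcbbe
Character counts:
  'b': 5
  'c': 1
  'd': 3
  'e': 1
Maximum frequency: 5

5


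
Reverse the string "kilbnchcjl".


Input: kilbnchcjl
Reading characters right to left:
  Position 9: 'l'
  Position 8: 'j'
  Position 7: 'c'
  Position 6: 'h'
  Position 5: 'c'
  Position 4: 'n'
  Position 3: 'b'
  Position 2: 'l'
  Position 1: 'i'
  Position 0: 'k'
Reversed: ljchcnblik

ljchcnblik


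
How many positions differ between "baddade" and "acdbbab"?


Comparing "baddade" and "acdbbab" position by position:
  Position 0: 'b' vs 'a' => DIFFER
  Position 1: 'a' vs 'c' => DIFFER
  Position 2: 'd' vs 'd' => same
  Position 3: 'd' vs 'b' => DIFFER
  Position 4: 'a' vs 'b' => DIFFER
  Position 5: 'd' vs 'a' => DIFFER
  Position 6: 'e' vs 'b' => DIFFER
Positions that differ: 6

6


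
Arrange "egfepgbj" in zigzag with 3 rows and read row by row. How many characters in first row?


Zigzag "egfepgbj" into 3 rows:
Placing characters:
  'e' => row 0
  'g' => row 1
  'f' => row 2
  'e' => row 1
  'p' => row 0
  'g' => row 1
  'b' => row 2
  'j' => row 1
Rows:
  Row 0: "ep"
  Row 1: "gegj"
  Row 2: "fb"
First row length: 2

2


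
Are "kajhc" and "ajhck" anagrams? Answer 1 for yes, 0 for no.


Strings: "kajhc", "ajhck"
Sorted first:  achjk
Sorted second: achjk
Sorted forms match => anagrams

1


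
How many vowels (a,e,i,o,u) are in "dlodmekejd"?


Input: dlodmekejd
Checking each character:
  'd' at position 0: consonant
  'l' at position 1: consonant
  'o' at position 2: vowel (running total: 1)
  'd' at position 3: consonant
  'm' at position 4: consonant
  'e' at position 5: vowel (running total: 2)
  'k' at position 6: consonant
  'e' at position 7: vowel (running total: 3)
  'j' at position 8: consonant
  'd' at position 9: consonant
Total vowels: 3

3


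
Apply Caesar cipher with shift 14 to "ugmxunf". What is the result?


Caesar cipher: shift "ugmxunf" by 14
  'u' (pos 20) + 14 = pos 8 = 'i'
  'g' (pos 6) + 14 = pos 20 = 'u'
  'm' (pos 12) + 14 = pos 0 = 'a'
  'x' (pos 23) + 14 = pos 11 = 'l'
  'u' (pos 20) + 14 = pos 8 = 'i'
  'n' (pos 13) + 14 = pos 1 = 'b'
  'f' (pos 5) + 14 = pos 19 = 't'
Result: iualibt

iualibt


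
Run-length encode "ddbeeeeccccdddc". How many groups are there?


Input: ddbeeeeccccdddc
Scanning for consecutive runs:
  Group 1: 'd' x 2 (positions 0-1)
  Group 2: 'b' x 1 (positions 2-2)
  Group 3: 'e' x 4 (positions 3-6)
  Group 4: 'c' x 4 (positions 7-10)
  Group 5: 'd' x 3 (positions 11-13)
  Group 6: 'c' x 1 (positions 14-14)
Total groups: 6

6


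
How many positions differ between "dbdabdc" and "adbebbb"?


Comparing "dbdabdc" and "adbebbb" position by position:
  Position 0: 'd' vs 'a' => DIFFER
  Position 1: 'b' vs 'd' => DIFFER
  Position 2: 'd' vs 'b' => DIFFER
  Position 3: 'a' vs 'e' => DIFFER
  Position 4: 'b' vs 'b' => same
  Position 5: 'd' vs 'b' => DIFFER
  Position 6: 'c' vs 'b' => DIFFER
Positions that differ: 6

6


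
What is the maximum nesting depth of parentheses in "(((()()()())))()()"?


Input: "(((()()()())))()()"
Tracking depth:
  Position 0 '(': depth becomes 1
  Position 1 '(': depth becomes 2
  Position 2 '(': depth becomes 3
  Position 3 '(': depth becomes 4
  Position 4 ')': depth becomes 3
  Position 5 '(': depth becomes 4
  Position 6 ')': depth becomes 3
  Position 7 '(': depth becomes 4
  Position 8 ')': depth becomes 3
  Position 9 '(': depth becomes 4
  Position 10 ')': depth becomes 3
  Position 11 ')': depth becomes 2
  Position 12 ')': depth becomes 1
  Position 13 ')': depth becomes 0
  Position 14 '(': depth becomes 1
  Position 15 ')': depth becomes 0
  Position 16 '(': depth becomes 1
  Position 17 ')': depth becomes 0
Maximum depth reached: 4

4


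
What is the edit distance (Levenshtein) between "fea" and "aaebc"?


Computing edit distance: "fea" -> "aaebc"
DP table:
           a    a    e    b    c
      0    1    2    3    4    5
  f   1    1    2    3    4    5
  e   2    2    2    2    3    4
  a   3    2    2    3    3    4
Edit distance = dp[3][5] = 4

4


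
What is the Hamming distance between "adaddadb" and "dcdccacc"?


Comparing "adaddadb" and "dcdccacc" position by position:
  Position 0: 'a' vs 'd' => differ
  Position 1: 'd' vs 'c' => differ
  Position 2: 'a' vs 'd' => differ
  Position 3: 'd' vs 'c' => differ
  Position 4: 'd' vs 'c' => differ
  Position 5: 'a' vs 'a' => same
  Position 6: 'd' vs 'c' => differ
  Position 7: 'b' vs 'c' => differ
Total differences (Hamming distance): 7

7


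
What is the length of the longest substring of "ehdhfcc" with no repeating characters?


Input: "ehdhfcc"
Sliding window (track last position of each char):
  Position 0 ('e'): window [0,0] length 1 -- new best
  Position 1 ('h'): window [0,1] length 2 -- new best
  Position 2 ('d'): window [0,2] length 3 -- new best
  Position 3 ('h'): repeat (last at 1), move window start to 2
  Position 3 ('h'): window [2,3] length 2
  Position 4 ('f'): window [2,4] length 3
  Position 5 ('c'): window [2,5] length 4 -- new best
  Position 6 ('c'): repeat (last at 5), move window start to 6
  Position 6 ('c'): window [6,6] length 1
Longest substring with no repeats: "dhfc" with length 4

4


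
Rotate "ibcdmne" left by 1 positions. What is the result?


Input: "ibcdmne", rotate left by 1
First 1 characters: "i"
Remaining characters: "bcdmne"
Concatenate remaining + first: "bcdmne" + "i" = "bcdmnei"

bcdmnei


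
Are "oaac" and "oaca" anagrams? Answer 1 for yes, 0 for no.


Strings: "oaac", "oaca"
Sorted first:  aaco
Sorted second: aaco
Sorted forms match => anagrams

1


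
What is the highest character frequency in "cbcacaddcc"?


Input: cbcacaddcc
Character counts:
  'a': 2
  'b': 1
  'c': 5
  'd': 2
Maximum frequency: 5

5


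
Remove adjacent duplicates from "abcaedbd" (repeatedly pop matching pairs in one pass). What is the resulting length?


Input: abcaedbd
Stack-based adjacent duplicate removal:
  Read 'a': push. Stack: a
  Read 'b': push. Stack: ab
  Read 'c': push. Stack: abc
  Read 'a': push. Stack: abca
  Read 'e': push. Stack: abcae
  Read 'd': push. Stack: abcaed
  Read 'b': push. Stack: abcaedb
  Read 'd': push. Stack: abcaedbd
Final stack: "abcaedbd" (length 8)

8


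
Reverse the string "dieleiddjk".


Input: dieleiddjk
Reading characters right to left:
  Position 9: 'k'
  Position 8: 'j'
  Position 7: 'd'
  Position 6: 'd'
  Position 5: 'i'
  Position 4: 'e'
  Position 3: 'l'
  Position 2: 'e'
  Position 1: 'i'
  Position 0: 'd'
Reversed: kjddieleid

kjddieleid


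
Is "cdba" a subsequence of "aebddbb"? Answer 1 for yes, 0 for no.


Check if "cdba" is a subsequence of "aebddbb"
Greedy scan:
  Position 0 ('a'): no match needed
  Position 1 ('e'): no match needed
  Position 2 ('b'): no match needed
  Position 3 ('d'): no match needed
  Position 4 ('d'): no match needed
  Position 5 ('b'): no match needed
  Position 6 ('b'): no match needed
Only matched 0/4 characters => not a subsequence

0


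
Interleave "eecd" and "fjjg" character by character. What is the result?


Interleaving "eecd" and "fjjg":
  Position 0: 'e' from first, 'f' from second => "ef"
  Position 1: 'e' from first, 'j' from second => "ej"
  Position 2: 'c' from first, 'j' from second => "cj"
  Position 3: 'd' from first, 'g' from second => "dg"
Result: efejcjdg

efejcjdg


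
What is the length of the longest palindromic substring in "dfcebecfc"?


Input: "dfcebecfc"
Checking substrings for palindromes:
  [1:8] "fcebecf" (len 7) => palindrome
  [2:7] "cebec" (len 5) => palindrome
  [3:6] "ebe" (len 3) => palindrome
  [6:9] "cfc" (len 3) => palindrome
Longest palindromic substring: "fcebecf" with length 7

7


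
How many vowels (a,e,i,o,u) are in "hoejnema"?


Input: hoejnema
Checking each character:
  'h' at position 0: consonant
  'o' at position 1: vowel (running total: 1)
  'e' at position 2: vowel (running total: 2)
  'j' at position 3: consonant
  'n' at position 4: consonant
  'e' at position 5: vowel (running total: 3)
  'm' at position 6: consonant
  'a' at position 7: vowel (running total: 4)
Total vowels: 4

4


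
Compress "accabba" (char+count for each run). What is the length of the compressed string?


Input: accabba
Runs:
  'a' x 1 => "a1"
  'c' x 2 => "c2"
  'a' x 1 => "a1"
  'b' x 2 => "b2"
  'a' x 1 => "a1"
Compressed: "a1c2a1b2a1"
Compressed length: 10

10


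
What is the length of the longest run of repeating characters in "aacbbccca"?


Input: "aacbbccca"
Scanning for longest run:
  Position 1 ('a'): continues run of 'a', length=2
  Position 2 ('c'): new char, reset run to 1
  Position 3 ('b'): new char, reset run to 1
  Position 4 ('b'): continues run of 'b', length=2
  Position 5 ('c'): new char, reset run to 1
  Position 6 ('c'): continues run of 'c', length=2
  Position 7 ('c'): continues run of 'c', length=3
  Position 8 ('a'): new char, reset run to 1
Longest run: 'c' with length 3

3


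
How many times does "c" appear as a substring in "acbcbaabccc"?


Searching for "c" in "acbcbaabccc"
Scanning each position:
  Position 0: "a" => no
  Position 1: "c" => MATCH
  Position 2: "b" => no
  Position 3: "c" => MATCH
  Position 4: "b" => no
  Position 5: "a" => no
  Position 6: "a" => no
  Position 7: "b" => no
  Position 8: "c" => MATCH
  Position 9: "c" => MATCH
  Position 10: "c" => MATCH
Total occurrences: 5

5
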